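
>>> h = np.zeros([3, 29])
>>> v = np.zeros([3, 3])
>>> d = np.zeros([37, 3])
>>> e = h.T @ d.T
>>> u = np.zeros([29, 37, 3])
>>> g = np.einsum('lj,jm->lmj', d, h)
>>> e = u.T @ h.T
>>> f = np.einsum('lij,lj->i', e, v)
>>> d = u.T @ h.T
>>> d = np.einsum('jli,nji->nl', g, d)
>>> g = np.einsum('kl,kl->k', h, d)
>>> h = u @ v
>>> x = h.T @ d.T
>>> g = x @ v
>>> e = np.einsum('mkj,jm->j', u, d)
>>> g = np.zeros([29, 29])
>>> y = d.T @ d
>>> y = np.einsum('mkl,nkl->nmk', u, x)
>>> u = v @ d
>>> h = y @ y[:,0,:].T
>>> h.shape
(3, 29, 3)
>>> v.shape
(3, 3)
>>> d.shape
(3, 29)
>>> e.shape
(3,)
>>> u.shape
(3, 29)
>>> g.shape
(29, 29)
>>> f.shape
(37,)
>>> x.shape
(3, 37, 3)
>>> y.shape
(3, 29, 37)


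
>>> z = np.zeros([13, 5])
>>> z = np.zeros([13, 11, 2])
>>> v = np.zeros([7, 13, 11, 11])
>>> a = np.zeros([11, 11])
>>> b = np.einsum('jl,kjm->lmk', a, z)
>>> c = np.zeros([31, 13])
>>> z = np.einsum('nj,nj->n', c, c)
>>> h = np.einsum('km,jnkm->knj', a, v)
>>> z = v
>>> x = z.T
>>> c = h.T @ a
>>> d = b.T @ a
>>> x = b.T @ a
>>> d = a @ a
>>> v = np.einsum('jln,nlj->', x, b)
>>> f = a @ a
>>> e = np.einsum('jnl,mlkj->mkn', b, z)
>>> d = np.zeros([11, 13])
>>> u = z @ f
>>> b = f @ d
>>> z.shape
(7, 13, 11, 11)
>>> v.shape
()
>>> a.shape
(11, 11)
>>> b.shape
(11, 13)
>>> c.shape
(7, 13, 11)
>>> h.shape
(11, 13, 7)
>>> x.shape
(13, 2, 11)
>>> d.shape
(11, 13)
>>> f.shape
(11, 11)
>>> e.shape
(7, 11, 2)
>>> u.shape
(7, 13, 11, 11)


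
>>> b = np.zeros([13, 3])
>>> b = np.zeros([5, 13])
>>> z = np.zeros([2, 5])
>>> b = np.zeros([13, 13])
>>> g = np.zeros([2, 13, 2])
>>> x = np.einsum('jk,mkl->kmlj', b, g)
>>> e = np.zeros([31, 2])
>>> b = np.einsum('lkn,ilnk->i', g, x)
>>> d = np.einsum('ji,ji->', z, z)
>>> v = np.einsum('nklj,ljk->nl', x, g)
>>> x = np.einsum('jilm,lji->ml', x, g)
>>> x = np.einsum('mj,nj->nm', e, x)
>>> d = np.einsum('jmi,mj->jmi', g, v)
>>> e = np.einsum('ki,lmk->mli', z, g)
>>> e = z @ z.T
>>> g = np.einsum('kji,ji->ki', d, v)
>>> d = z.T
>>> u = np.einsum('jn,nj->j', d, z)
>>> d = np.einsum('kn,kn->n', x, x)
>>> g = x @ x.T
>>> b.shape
(13,)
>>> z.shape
(2, 5)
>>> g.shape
(13, 13)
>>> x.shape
(13, 31)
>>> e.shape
(2, 2)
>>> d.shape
(31,)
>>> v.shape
(13, 2)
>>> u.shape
(5,)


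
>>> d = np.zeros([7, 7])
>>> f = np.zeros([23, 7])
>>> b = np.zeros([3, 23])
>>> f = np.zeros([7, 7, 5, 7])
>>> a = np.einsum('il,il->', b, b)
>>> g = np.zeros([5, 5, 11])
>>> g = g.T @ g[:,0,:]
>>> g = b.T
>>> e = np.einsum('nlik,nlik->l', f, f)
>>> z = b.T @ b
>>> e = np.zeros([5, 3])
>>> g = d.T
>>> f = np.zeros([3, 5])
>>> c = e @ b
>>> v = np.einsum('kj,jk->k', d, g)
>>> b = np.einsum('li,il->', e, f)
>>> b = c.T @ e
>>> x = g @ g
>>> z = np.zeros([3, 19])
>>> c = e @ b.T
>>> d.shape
(7, 7)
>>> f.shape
(3, 5)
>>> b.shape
(23, 3)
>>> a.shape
()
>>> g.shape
(7, 7)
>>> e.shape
(5, 3)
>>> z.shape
(3, 19)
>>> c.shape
(5, 23)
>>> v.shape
(7,)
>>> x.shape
(7, 7)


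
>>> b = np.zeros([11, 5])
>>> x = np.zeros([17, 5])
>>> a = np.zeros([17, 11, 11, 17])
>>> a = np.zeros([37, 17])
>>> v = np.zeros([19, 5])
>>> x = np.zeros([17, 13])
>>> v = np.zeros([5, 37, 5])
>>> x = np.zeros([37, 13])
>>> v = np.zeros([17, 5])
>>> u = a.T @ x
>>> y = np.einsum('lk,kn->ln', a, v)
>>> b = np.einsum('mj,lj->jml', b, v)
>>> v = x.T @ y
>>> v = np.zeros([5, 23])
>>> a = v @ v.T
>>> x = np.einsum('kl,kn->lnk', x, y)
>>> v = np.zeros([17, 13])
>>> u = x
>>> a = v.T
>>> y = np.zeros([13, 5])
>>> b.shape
(5, 11, 17)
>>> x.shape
(13, 5, 37)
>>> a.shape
(13, 17)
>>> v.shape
(17, 13)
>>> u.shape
(13, 5, 37)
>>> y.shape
(13, 5)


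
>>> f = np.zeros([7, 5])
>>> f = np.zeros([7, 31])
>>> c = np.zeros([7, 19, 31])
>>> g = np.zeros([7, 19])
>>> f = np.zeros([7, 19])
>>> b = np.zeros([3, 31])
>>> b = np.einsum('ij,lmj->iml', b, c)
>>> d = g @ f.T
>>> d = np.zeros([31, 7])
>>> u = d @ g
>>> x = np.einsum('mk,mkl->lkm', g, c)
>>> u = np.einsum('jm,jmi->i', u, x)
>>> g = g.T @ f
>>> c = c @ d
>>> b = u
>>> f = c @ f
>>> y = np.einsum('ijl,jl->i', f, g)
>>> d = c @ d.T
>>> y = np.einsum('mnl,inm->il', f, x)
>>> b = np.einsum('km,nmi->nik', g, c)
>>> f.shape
(7, 19, 19)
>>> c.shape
(7, 19, 7)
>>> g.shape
(19, 19)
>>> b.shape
(7, 7, 19)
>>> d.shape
(7, 19, 31)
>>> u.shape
(7,)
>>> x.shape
(31, 19, 7)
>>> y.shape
(31, 19)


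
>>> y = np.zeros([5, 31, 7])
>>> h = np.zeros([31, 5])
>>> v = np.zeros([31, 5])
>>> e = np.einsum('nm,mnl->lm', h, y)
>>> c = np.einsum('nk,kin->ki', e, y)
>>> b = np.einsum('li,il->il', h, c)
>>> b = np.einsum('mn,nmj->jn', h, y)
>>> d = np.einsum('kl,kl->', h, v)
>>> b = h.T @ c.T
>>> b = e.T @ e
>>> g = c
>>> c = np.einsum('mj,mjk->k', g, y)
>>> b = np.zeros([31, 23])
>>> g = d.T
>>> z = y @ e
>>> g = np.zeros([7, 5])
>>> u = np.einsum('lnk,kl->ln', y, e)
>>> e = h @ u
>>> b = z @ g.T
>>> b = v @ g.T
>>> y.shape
(5, 31, 7)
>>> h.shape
(31, 5)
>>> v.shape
(31, 5)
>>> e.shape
(31, 31)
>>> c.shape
(7,)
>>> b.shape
(31, 7)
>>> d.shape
()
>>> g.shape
(7, 5)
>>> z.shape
(5, 31, 5)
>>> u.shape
(5, 31)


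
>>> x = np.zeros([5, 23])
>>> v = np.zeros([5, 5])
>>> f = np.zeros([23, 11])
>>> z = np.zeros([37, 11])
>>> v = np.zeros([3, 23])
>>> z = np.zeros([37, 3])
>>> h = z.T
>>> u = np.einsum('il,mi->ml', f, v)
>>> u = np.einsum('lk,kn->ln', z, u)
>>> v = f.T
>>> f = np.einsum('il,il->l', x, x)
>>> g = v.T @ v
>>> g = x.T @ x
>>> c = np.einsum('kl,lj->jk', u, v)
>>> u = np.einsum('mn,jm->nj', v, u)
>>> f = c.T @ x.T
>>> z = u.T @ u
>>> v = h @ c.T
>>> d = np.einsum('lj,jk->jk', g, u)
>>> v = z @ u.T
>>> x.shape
(5, 23)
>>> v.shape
(37, 23)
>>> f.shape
(37, 5)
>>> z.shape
(37, 37)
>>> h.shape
(3, 37)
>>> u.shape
(23, 37)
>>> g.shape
(23, 23)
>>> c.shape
(23, 37)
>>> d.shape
(23, 37)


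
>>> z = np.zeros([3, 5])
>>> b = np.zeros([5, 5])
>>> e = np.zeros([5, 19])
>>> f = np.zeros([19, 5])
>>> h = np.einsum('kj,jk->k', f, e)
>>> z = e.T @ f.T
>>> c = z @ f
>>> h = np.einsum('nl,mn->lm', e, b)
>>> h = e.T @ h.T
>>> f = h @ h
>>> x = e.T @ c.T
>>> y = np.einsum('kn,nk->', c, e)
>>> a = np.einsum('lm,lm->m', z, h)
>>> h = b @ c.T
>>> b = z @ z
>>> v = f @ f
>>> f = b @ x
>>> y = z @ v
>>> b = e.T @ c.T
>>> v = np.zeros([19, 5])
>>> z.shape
(19, 19)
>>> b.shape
(19, 19)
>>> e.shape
(5, 19)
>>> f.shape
(19, 19)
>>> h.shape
(5, 19)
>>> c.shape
(19, 5)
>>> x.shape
(19, 19)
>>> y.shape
(19, 19)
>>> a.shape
(19,)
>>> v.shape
(19, 5)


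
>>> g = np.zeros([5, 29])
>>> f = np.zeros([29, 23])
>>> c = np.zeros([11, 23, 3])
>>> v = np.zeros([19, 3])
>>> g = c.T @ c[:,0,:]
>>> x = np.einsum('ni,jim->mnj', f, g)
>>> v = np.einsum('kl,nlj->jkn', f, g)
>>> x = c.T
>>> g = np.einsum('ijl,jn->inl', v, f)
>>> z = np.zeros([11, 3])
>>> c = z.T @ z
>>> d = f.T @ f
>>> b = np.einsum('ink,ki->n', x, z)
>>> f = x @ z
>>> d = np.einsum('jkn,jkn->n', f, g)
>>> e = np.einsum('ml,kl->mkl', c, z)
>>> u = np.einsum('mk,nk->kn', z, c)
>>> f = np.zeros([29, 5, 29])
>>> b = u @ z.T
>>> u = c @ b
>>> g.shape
(3, 23, 3)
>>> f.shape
(29, 5, 29)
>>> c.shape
(3, 3)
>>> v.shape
(3, 29, 3)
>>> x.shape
(3, 23, 11)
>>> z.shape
(11, 3)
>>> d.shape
(3,)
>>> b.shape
(3, 11)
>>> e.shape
(3, 11, 3)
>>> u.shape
(3, 11)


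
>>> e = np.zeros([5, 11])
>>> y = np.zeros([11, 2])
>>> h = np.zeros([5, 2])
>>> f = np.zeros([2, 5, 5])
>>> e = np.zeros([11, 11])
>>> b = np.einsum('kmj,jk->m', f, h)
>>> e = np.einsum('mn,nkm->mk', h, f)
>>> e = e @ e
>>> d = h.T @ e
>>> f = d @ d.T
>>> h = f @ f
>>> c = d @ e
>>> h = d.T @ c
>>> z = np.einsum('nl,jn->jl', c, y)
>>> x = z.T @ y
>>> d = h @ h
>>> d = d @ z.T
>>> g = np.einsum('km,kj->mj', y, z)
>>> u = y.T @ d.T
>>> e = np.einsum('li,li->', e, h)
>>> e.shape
()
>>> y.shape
(11, 2)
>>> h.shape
(5, 5)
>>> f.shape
(2, 2)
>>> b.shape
(5,)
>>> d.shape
(5, 11)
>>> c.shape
(2, 5)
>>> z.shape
(11, 5)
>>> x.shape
(5, 2)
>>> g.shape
(2, 5)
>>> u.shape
(2, 5)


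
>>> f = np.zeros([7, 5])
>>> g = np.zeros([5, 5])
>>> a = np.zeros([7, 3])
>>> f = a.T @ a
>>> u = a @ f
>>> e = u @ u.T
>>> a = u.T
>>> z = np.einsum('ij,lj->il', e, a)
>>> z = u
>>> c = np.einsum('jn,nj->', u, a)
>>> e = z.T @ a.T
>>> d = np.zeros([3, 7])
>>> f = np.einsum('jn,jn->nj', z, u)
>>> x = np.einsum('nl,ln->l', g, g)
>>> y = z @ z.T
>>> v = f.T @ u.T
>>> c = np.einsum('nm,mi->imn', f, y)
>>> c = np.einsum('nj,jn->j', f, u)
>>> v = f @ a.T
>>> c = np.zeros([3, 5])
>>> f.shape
(3, 7)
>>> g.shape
(5, 5)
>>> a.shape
(3, 7)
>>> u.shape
(7, 3)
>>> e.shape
(3, 3)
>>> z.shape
(7, 3)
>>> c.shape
(3, 5)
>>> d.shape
(3, 7)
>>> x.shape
(5,)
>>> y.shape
(7, 7)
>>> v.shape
(3, 3)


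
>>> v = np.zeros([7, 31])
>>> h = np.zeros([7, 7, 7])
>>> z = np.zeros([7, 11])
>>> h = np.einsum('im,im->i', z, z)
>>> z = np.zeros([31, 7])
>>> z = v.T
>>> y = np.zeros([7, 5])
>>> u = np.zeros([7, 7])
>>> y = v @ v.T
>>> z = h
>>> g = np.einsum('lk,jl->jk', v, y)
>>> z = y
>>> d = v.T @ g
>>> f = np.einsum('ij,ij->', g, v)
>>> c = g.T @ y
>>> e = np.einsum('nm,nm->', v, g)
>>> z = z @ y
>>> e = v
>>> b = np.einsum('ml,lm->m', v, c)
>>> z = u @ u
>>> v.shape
(7, 31)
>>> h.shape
(7,)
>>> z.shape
(7, 7)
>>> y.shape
(7, 7)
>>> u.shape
(7, 7)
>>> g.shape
(7, 31)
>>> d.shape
(31, 31)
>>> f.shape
()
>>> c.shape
(31, 7)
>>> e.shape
(7, 31)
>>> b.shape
(7,)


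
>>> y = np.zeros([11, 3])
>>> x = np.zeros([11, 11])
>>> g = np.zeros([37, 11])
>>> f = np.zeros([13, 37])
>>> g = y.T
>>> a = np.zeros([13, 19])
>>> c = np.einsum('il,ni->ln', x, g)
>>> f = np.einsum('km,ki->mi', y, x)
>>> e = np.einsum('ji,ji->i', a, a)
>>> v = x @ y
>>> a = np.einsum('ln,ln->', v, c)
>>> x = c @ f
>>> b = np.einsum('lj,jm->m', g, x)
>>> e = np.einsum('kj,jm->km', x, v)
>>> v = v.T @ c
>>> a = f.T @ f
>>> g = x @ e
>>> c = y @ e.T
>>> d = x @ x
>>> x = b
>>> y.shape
(11, 3)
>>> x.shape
(11,)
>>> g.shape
(11, 3)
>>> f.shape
(3, 11)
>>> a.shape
(11, 11)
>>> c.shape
(11, 11)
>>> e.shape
(11, 3)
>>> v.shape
(3, 3)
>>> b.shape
(11,)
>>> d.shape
(11, 11)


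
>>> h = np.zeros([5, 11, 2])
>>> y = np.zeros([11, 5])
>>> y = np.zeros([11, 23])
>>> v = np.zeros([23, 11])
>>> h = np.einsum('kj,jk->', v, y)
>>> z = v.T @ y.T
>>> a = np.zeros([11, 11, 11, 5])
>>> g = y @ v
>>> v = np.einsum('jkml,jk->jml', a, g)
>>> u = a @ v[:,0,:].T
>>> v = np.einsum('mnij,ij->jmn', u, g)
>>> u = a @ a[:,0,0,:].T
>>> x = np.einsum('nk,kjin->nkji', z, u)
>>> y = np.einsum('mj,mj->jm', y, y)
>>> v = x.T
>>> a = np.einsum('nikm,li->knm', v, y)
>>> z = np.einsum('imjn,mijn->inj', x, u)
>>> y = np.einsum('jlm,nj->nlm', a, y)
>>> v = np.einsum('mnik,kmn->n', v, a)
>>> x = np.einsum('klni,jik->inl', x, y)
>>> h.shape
()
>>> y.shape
(23, 11, 11)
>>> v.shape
(11,)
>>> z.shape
(11, 11, 11)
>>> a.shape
(11, 11, 11)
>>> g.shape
(11, 11)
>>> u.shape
(11, 11, 11, 11)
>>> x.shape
(11, 11, 11)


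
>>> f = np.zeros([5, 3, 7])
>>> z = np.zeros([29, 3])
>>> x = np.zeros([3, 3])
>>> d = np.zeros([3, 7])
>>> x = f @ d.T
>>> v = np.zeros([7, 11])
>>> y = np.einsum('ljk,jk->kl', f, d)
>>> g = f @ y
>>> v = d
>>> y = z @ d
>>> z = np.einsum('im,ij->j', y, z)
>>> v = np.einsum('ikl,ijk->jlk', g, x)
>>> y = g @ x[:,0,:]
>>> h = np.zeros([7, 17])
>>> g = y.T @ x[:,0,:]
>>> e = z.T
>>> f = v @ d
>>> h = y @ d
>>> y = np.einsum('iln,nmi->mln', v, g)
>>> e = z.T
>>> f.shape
(3, 5, 7)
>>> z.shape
(3,)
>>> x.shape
(5, 3, 3)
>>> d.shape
(3, 7)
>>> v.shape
(3, 5, 3)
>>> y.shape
(3, 5, 3)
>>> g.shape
(3, 3, 3)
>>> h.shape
(5, 3, 7)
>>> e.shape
(3,)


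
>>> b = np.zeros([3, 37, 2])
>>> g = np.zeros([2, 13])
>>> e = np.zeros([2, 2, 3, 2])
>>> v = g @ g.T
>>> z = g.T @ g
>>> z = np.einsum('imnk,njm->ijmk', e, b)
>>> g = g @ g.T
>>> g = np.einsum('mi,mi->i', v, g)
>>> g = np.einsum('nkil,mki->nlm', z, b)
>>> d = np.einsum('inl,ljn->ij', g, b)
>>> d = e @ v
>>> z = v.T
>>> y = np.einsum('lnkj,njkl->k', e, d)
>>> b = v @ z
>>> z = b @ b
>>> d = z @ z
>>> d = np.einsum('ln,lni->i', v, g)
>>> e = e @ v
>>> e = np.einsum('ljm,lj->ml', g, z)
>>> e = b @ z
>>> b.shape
(2, 2)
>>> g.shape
(2, 2, 3)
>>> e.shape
(2, 2)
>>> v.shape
(2, 2)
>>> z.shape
(2, 2)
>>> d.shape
(3,)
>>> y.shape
(3,)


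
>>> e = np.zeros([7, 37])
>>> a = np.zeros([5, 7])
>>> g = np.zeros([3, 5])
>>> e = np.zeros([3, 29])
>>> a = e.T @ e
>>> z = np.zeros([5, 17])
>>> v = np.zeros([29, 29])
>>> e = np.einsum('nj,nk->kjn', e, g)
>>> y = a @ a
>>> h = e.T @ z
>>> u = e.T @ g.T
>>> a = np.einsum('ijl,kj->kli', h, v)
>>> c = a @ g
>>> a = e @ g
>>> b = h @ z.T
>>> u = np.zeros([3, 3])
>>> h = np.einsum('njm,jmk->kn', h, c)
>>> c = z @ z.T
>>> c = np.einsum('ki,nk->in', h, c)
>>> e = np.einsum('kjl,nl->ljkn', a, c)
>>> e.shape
(5, 29, 5, 3)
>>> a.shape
(5, 29, 5)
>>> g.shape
(3, 5)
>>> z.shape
(5, 17)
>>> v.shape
(29, 29)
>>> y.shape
(29, 29)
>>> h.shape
(5, 3)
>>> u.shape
(3, 3)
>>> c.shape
(3, 5)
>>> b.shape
(3, 29, 5)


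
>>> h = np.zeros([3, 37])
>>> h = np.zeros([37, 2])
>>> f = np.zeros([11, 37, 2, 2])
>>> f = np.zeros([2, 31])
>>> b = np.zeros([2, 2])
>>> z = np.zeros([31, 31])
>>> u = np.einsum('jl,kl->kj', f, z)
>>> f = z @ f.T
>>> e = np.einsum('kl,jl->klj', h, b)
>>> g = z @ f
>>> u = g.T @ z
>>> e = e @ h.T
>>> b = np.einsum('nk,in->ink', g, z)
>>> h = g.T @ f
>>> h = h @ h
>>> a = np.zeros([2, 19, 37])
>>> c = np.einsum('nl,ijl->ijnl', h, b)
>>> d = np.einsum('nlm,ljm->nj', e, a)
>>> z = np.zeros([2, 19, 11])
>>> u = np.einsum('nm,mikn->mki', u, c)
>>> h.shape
(2, 2)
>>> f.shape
(31, 2)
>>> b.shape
(31, 31, 2)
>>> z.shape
(2, 19, 11)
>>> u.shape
(31, 2, 31)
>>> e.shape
(37, 2, 37)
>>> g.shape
(31, 2)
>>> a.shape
(2, 19, 37)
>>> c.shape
(31, 31, 2, 2)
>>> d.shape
(37, 19)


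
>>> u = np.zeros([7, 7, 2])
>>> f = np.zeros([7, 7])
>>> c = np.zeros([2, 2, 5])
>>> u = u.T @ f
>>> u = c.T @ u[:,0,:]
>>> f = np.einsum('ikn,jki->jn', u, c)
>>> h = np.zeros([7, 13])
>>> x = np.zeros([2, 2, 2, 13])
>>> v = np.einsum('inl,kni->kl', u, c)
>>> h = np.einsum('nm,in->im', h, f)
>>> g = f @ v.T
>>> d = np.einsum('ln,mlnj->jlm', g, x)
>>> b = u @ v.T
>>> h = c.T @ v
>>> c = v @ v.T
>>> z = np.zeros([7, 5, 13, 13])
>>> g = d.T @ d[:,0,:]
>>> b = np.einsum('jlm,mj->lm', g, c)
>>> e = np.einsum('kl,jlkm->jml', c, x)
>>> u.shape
(5, 2, 7)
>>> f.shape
(2, 7)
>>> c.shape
(2, 2)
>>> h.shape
(5, 2, 7)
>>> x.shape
(2, 2, 2, 13)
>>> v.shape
(2, 7)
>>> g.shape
(2, 2, 2)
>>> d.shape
(13, 2, 2)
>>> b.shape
(2, 2)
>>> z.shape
(7, 5, 13, 13)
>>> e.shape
(2, 13, 2)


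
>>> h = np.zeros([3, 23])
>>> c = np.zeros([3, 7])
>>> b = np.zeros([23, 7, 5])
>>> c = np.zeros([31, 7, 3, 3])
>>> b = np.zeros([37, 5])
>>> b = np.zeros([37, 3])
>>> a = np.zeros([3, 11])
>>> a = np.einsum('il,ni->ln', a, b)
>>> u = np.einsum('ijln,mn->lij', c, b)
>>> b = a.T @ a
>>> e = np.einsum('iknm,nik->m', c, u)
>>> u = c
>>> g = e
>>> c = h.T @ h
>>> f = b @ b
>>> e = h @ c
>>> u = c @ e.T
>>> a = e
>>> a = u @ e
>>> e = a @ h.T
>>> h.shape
(3, 23)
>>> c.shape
(23, 23)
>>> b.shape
(37, 37)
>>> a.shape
(23, 23)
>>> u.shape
(23, 3)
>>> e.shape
(23, 3)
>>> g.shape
(3,)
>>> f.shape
(37, 37)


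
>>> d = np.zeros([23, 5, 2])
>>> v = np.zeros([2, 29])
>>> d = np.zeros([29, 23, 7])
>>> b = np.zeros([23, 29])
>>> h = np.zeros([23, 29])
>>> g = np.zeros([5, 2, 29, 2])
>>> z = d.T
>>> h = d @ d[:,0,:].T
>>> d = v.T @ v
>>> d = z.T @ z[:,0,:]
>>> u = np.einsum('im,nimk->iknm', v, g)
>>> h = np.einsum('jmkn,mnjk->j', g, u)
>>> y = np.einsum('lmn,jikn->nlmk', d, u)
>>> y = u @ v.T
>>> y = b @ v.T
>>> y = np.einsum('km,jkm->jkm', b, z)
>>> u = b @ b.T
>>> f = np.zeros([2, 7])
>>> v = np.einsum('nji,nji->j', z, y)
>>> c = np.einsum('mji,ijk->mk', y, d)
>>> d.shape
(29, 23, 29)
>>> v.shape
(23,)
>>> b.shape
(23, 29)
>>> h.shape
(5,)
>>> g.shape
(5, 2, 29, 2)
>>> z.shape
(7, 23, 29)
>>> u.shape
(23, 23)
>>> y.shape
(7, 23, 29)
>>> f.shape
(2, 7)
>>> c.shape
(7, 29)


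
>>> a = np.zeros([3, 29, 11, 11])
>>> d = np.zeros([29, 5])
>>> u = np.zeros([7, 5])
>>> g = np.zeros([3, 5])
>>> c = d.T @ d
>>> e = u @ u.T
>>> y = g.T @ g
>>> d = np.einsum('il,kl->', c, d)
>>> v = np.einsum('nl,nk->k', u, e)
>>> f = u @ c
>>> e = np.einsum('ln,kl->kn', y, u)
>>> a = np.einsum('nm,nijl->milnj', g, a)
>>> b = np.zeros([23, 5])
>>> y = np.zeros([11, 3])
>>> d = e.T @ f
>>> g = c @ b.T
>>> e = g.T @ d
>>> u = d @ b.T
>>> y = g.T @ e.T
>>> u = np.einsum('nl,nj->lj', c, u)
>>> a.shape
(5, 29, 11, 3, 11)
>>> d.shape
(5, 5)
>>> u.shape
(5, 23)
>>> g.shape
(5, 23)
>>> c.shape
(5, 5)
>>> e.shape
(23, 5)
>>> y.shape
(23, 23)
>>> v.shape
(7,)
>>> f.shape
(7, 5)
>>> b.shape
(23, 5)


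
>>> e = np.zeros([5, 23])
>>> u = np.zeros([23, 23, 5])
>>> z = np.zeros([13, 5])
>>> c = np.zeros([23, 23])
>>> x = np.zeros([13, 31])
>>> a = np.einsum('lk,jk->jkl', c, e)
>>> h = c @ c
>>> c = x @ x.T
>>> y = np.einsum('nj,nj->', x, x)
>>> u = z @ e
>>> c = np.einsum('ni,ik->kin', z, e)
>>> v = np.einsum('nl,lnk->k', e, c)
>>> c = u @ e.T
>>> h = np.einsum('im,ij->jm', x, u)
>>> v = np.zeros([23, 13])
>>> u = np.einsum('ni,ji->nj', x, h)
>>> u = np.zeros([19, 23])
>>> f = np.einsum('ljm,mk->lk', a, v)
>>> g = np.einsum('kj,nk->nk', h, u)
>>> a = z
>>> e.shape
(5, 23)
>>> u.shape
(19, 23)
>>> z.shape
(13, 5)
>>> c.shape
(13, 5)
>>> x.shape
(13, 31)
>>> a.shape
(13, 5)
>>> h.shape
(23, 31)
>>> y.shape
()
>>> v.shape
(23, 13)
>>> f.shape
(5, 13)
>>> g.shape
(19, 23)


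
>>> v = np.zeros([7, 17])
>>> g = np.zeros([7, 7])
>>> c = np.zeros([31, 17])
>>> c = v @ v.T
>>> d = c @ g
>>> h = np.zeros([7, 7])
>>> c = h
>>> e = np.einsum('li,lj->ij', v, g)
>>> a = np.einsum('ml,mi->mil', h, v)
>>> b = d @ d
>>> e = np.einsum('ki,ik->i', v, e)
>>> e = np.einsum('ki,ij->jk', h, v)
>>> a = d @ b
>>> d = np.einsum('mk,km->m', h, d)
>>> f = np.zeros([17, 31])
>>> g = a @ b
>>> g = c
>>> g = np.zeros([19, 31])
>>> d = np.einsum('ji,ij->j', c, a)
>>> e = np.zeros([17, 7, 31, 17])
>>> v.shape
(7, 17)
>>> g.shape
(19, 31)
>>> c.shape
(7, 7)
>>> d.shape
(7,)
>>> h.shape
(7, 7)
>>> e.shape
(17, 7, 31, 17)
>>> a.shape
(7, 7)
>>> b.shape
(7, 7)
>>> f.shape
(17, 31)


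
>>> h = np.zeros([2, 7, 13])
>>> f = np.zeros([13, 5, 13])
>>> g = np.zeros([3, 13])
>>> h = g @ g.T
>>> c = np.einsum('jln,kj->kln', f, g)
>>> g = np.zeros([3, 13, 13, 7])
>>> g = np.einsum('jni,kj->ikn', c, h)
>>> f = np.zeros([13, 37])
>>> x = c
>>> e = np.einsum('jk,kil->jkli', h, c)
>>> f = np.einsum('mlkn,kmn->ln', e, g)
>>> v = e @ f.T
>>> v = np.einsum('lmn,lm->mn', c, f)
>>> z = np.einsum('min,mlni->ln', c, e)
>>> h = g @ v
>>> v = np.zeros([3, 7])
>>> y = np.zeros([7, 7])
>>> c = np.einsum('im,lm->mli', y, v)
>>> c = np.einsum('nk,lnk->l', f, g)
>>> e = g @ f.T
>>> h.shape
(13, 3, 13)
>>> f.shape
(3, 5)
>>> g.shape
(13, 3, 5)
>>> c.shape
(13,)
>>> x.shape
(3, 5, 13)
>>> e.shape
(13, 3, 3)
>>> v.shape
(3, 7)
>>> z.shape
(3, 13)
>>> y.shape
(7, 7)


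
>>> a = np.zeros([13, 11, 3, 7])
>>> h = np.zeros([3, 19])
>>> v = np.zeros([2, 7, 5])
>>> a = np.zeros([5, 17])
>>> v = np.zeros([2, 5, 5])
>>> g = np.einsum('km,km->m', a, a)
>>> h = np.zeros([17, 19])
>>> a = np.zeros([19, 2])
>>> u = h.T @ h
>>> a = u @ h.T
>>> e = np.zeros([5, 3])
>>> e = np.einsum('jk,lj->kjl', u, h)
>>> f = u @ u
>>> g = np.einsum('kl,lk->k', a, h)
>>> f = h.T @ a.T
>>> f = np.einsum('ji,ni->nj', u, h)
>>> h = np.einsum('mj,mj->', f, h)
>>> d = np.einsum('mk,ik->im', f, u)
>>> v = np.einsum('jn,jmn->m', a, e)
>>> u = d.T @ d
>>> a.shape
(19, 17)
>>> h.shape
()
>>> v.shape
(19,)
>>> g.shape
(19,)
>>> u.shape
(17, 17)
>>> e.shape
(19, 19, 17)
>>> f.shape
(17, 19)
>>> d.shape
(19, 17)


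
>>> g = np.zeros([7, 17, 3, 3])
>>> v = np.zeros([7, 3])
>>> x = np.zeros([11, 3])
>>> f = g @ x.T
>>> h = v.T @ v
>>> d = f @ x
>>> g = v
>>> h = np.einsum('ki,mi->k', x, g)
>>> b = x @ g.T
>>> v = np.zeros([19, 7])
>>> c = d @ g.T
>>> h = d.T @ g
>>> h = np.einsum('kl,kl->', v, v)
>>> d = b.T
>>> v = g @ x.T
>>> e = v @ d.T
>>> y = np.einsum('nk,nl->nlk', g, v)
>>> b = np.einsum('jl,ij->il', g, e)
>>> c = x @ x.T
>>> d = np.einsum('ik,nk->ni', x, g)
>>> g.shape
(7, 3)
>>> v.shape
(7, 11)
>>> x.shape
(11, 3)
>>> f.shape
(7, 17, 3, 11)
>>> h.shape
()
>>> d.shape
(7, 11)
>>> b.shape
(7, 3)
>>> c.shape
(11, 11)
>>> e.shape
(7, 7)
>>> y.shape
(7, 11, 3)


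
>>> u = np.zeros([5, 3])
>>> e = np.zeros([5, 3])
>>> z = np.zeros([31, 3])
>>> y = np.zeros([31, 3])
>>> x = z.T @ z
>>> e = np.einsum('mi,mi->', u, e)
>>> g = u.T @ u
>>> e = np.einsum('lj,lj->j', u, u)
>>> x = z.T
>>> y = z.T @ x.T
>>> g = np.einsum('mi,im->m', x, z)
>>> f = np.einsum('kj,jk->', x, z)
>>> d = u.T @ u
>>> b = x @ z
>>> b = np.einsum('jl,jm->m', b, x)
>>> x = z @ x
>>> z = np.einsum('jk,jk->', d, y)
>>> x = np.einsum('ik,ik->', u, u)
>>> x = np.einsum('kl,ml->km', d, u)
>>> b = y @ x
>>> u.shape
(5, 3)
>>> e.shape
(3,)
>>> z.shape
()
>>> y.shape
(3, 3)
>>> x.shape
(3, 5)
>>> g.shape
(3,)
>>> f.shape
()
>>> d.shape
(3, 3)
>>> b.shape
(3, 5)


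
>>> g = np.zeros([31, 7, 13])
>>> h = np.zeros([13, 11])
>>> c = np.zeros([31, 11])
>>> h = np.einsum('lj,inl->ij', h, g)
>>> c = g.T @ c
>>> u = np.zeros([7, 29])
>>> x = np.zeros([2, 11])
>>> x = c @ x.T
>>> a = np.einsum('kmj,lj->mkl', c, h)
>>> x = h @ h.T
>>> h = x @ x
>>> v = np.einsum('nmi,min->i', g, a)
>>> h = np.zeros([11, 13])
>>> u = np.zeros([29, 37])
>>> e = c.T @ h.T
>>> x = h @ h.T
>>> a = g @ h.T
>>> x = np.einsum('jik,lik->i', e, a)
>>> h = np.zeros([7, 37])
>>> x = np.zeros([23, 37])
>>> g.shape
(31, 7, 13)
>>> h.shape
(7, 37)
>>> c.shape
(13, 7, 11)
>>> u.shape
(29, 37)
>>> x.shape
(23, 37)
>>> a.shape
(31, 7, 11)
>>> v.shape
(13,)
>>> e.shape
(11, 7, 11)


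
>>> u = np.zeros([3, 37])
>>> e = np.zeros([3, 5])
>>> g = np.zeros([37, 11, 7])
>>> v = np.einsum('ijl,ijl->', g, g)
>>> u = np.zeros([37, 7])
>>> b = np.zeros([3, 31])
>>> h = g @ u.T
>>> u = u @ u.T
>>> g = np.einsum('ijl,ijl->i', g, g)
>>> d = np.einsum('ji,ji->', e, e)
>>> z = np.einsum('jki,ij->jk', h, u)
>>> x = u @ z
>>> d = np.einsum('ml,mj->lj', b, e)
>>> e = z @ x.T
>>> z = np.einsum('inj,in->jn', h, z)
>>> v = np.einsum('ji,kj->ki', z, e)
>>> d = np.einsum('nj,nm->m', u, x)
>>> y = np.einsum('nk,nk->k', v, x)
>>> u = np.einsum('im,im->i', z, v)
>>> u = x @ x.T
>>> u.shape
(37, 37)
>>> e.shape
(37, 37)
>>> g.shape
(37,)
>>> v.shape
(37, 11)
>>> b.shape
(3, 31)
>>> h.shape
(37, 11, 37)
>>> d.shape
(11,)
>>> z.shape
(37, 11)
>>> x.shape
(37, 11)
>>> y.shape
(11,)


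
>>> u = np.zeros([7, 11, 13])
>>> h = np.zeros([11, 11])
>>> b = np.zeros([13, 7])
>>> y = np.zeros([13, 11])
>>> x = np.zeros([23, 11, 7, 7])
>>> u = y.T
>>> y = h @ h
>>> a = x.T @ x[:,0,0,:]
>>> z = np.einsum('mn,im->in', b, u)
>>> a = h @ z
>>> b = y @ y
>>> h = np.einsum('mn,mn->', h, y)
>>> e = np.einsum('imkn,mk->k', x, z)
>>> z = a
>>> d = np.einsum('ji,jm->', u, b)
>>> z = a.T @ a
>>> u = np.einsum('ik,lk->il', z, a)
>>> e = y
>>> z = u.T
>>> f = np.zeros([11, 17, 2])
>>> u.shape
(7, 11)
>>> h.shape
()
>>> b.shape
(11, 11)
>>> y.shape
(11, 11)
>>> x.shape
(23, 11, 7, 7)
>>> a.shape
(11, 7)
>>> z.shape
(11, 7)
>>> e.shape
(11, 11)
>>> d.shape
()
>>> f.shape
(11, 17, 2)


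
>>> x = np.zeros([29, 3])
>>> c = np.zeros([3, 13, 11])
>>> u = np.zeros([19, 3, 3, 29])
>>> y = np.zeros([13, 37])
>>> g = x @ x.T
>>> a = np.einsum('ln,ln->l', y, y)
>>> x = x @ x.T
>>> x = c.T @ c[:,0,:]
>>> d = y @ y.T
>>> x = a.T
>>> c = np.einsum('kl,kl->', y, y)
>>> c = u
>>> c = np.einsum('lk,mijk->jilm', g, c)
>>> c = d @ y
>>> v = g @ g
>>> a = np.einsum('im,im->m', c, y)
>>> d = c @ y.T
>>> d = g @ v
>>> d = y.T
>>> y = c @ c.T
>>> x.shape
(13,)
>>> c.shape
(13, 37)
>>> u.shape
(19, 3, 3, 29)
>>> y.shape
(13, 13)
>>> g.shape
(29, 29)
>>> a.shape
(37,)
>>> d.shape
(37, 13)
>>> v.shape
(29, 29)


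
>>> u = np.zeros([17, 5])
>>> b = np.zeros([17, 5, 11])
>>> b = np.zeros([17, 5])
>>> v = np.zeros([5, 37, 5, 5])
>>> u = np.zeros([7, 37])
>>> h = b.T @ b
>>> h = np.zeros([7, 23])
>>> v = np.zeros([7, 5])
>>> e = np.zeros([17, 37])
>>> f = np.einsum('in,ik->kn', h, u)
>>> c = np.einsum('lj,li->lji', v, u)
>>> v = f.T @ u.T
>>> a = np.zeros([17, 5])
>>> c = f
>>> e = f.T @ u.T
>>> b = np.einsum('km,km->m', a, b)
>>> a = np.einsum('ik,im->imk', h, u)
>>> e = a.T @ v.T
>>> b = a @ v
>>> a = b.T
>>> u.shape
(7, 37)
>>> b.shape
(7, 37, 7)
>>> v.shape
(23, 7)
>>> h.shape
(7, 23)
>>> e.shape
(23, 37, 23)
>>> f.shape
(37, 23)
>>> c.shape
(37, 23)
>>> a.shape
(7, 37, 7)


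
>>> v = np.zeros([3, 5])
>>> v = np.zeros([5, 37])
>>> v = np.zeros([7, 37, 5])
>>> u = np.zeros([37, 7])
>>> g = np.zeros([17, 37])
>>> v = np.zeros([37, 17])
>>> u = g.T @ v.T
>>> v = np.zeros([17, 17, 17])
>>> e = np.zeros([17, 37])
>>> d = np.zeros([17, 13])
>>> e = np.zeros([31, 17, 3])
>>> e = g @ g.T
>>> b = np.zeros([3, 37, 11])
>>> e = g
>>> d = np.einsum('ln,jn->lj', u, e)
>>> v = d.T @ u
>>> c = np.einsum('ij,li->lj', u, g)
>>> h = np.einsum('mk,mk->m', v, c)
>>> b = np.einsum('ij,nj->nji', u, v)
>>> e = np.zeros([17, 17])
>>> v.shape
(17, 37)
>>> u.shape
(37, 37)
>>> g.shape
(17, 37)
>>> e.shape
(17, 17)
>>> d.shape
(37, 17)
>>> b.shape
(17, 37, 37)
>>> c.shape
(17, 37)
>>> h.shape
(17,)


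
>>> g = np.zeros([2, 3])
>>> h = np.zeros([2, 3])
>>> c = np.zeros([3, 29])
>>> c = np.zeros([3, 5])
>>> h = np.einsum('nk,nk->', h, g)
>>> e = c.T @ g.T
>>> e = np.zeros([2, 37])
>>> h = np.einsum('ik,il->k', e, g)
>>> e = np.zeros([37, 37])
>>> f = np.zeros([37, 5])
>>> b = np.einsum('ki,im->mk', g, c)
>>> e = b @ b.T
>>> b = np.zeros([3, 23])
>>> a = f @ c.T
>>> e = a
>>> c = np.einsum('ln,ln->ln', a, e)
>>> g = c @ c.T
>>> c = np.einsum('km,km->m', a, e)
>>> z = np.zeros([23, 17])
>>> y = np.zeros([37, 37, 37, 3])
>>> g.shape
(37, 37)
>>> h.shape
(37,)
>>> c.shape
(3,)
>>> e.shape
(37, 3)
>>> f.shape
(37, 5)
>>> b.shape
(3, 23)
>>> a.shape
(37, 3)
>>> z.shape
(23, 17)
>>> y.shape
(37, 37, 37, 3)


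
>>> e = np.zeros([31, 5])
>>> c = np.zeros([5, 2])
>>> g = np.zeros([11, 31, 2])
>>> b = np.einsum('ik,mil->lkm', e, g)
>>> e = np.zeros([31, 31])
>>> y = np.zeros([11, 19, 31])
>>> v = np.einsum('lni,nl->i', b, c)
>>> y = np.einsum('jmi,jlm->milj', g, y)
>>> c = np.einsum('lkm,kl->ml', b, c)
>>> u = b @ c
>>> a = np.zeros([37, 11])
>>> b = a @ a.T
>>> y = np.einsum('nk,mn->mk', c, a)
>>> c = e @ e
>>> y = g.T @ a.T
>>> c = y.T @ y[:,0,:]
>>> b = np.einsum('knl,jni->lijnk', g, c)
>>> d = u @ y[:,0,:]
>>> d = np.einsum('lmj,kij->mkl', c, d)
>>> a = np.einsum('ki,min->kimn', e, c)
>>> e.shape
(31, 31)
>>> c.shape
(37, 31, 37)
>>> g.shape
(11, 31, 2)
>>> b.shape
(2, 37, 37, 31, 11)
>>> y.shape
(2, 31, 37)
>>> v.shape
(11,)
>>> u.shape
(2, 5, 2)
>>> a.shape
(31, 31, 37, 37)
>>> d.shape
(31, 2, 37)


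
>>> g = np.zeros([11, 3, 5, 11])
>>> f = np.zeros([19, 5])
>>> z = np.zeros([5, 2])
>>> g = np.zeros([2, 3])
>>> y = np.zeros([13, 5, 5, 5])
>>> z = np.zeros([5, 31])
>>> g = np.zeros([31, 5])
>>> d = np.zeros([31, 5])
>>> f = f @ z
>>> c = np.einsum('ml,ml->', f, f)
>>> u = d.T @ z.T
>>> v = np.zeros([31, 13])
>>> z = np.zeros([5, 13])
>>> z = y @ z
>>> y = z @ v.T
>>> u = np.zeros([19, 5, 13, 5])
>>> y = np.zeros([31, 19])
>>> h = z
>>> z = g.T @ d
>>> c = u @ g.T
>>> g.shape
(31, 5)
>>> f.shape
(19, 31)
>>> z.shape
(5, 5)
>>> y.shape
(31, 19)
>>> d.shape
(31, 5)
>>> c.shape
(19, 5, 13, 31)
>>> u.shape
(19, 5, 13, 5)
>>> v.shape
(31, 13)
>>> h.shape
(13, 5, 5, 13)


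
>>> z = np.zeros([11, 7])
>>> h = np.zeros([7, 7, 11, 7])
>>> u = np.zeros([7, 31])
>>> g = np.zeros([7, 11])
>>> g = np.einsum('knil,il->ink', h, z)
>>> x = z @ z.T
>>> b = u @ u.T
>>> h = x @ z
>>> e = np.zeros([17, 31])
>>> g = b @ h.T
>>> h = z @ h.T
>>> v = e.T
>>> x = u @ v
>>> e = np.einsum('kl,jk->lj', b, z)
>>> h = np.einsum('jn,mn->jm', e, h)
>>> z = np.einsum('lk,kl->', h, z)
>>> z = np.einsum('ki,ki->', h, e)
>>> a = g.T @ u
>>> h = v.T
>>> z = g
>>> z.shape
(7, 11)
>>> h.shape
(17, 31)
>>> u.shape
(7, 31)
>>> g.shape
(7, 11)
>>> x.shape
(7, 17)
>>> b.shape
(7, 7)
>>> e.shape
(7, 11)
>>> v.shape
(31, 17)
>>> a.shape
(11, 31)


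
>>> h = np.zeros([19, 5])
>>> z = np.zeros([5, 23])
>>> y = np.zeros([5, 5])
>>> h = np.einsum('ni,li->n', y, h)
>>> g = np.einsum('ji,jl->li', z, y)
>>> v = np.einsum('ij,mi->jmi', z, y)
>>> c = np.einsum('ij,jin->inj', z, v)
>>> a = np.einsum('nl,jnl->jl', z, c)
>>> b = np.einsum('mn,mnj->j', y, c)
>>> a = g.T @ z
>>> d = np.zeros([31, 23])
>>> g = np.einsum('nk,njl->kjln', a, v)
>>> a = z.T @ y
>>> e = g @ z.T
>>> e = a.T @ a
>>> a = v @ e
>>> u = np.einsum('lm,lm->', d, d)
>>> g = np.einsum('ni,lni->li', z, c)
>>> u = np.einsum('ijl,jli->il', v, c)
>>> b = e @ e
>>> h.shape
(5,)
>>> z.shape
(5, 23)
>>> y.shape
(5, 5)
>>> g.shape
(5, 23)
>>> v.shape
(23, 5, 5)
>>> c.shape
(5, 5, 23)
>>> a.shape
(23, 5, 5)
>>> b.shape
(5, 5)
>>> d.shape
(31, 23)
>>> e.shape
(5, 5)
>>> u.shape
(23, 5)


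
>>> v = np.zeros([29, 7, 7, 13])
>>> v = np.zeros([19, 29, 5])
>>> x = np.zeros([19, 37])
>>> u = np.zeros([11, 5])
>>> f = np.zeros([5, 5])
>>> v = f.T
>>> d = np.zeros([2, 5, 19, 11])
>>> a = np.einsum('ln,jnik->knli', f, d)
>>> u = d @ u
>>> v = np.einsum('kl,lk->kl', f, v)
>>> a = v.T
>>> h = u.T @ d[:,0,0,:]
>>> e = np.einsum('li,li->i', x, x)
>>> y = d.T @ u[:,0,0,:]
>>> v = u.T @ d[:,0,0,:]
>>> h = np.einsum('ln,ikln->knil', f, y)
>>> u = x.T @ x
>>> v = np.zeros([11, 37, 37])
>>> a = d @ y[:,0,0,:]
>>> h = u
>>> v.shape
(11, 37, 37)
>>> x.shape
(19, 37)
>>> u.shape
(37, 37)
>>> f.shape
(5, 5)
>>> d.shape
(2, 5, 19, 11)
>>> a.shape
(2, 5, 19, 5)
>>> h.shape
(37, 37)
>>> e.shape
(37,)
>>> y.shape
(11, 19, 5, 5)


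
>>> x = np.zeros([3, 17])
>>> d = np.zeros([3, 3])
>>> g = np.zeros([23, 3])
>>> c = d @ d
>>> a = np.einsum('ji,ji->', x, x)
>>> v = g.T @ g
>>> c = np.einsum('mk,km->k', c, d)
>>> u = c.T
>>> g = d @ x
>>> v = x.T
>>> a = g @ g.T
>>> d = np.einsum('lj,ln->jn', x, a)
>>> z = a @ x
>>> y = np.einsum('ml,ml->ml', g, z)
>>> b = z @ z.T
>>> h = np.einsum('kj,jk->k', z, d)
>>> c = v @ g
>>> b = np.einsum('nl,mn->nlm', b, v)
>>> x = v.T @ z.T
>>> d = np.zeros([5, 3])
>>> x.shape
(3, 3)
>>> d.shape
(5, 3)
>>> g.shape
(3, 17)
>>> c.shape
(17, 17)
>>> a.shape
(3, 3)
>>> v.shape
(17, 3)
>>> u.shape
(3,)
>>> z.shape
(3, 17)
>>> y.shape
(3, 17)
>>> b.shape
(3, 3, 17)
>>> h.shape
(3,)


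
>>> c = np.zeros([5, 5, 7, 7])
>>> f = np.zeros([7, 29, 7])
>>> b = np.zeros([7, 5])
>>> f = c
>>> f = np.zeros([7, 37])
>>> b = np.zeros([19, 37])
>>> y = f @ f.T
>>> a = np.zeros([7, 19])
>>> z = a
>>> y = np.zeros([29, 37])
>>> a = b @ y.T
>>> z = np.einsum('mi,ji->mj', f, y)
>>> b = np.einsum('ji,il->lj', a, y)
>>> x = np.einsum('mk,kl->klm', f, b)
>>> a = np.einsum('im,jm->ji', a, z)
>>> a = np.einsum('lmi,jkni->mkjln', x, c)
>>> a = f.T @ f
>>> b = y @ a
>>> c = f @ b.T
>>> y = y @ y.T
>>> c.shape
(7, 29)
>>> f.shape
(7, 37)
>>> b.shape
(29, 37)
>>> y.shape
(29, 29)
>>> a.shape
(37, 37)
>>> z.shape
(7, 29)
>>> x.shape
(37, 19, 7)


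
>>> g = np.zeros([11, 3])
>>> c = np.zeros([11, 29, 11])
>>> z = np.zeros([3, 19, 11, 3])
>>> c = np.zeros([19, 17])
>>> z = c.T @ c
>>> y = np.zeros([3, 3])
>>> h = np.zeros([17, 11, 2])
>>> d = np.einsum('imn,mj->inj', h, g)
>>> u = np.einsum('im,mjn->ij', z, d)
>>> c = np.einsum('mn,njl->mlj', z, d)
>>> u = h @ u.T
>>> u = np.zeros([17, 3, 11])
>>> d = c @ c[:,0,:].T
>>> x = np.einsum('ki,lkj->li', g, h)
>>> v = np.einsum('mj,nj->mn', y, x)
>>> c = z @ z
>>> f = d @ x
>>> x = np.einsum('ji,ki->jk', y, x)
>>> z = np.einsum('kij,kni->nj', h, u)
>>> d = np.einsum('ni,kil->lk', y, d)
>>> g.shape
(11, 3)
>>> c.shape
(17, 17)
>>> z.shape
(3, 2)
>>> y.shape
(3, 3)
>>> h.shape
(17, 11, 2)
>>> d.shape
(17, 17)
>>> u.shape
(17, 3, 11)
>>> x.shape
(3, 17)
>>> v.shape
(3, 17)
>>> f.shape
(17, 3, 3)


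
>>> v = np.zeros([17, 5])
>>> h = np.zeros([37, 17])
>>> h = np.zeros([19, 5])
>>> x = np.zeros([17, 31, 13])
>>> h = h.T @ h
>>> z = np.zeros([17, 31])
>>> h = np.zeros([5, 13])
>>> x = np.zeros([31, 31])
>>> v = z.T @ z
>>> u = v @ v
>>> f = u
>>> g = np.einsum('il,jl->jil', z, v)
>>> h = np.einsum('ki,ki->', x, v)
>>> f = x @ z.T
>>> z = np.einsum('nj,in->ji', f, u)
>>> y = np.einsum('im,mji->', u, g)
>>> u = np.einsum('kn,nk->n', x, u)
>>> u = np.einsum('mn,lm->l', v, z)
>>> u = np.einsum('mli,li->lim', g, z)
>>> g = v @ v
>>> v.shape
(31, 31)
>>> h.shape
()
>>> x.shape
(31, 31)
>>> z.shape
(17, 31)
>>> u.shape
(17, 31, 31)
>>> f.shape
(31, 17)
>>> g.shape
(31, 31)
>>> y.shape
()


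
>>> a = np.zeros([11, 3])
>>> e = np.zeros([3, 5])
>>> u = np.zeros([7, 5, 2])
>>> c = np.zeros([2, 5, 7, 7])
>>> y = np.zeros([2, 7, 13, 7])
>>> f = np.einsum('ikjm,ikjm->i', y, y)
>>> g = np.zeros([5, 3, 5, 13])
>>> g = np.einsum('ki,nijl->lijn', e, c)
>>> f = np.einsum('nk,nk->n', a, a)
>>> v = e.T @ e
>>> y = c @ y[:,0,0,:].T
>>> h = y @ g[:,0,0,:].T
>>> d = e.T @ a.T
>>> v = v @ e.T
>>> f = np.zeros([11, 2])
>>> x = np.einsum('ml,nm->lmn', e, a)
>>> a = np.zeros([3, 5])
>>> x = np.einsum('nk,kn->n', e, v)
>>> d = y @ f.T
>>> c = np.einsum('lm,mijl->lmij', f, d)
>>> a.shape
(3, 5)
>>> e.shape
(3, 5)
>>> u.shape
(7, 5, 2)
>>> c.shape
(11, 2, 5, 7)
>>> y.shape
(2, 5, 7, 2)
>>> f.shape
(11, 2)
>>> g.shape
(7, 5, 7, 2)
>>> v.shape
(5, 3)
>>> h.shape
(2, 5, 7, 7)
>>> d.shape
(2, 5, 7, 11)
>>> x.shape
(3,)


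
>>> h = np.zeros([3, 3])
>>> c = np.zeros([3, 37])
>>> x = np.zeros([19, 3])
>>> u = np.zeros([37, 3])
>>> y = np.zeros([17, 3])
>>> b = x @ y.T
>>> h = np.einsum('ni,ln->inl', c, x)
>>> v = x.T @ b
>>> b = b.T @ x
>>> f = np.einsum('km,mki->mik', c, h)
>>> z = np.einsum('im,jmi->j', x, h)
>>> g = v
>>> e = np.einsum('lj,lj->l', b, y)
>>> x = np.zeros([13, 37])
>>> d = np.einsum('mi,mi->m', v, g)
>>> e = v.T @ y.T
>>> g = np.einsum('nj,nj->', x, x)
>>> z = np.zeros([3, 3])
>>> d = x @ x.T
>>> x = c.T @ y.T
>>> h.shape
(37, 3, 19)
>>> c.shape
(3, 37)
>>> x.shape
(37, 17)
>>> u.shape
(37, 3)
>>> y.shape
(17, 3)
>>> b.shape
(17, 3)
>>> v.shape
(3, 17)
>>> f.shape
(37, 19, 3)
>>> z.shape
(3, 3)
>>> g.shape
()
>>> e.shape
(17, 17)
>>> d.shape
(13, 13)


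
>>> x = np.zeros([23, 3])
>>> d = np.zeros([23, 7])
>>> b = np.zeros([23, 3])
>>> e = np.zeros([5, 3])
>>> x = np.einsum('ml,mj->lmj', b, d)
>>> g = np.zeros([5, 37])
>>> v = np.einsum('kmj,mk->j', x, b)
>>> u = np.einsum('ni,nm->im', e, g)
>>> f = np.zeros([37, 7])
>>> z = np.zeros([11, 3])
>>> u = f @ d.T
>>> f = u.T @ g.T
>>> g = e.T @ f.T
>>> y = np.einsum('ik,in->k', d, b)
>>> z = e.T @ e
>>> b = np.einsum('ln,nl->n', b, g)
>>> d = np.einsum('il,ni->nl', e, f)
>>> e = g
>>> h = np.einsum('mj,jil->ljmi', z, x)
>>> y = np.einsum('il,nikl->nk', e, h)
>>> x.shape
(3, 23, 7)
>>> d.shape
(23, 3)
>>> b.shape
(3,)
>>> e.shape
(3, 23)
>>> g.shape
(3, 23)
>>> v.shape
(7,)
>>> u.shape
(37, 23)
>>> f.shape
(23, 5)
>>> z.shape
(3, 3)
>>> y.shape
(7, 3)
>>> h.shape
(7, 3, 3, 23)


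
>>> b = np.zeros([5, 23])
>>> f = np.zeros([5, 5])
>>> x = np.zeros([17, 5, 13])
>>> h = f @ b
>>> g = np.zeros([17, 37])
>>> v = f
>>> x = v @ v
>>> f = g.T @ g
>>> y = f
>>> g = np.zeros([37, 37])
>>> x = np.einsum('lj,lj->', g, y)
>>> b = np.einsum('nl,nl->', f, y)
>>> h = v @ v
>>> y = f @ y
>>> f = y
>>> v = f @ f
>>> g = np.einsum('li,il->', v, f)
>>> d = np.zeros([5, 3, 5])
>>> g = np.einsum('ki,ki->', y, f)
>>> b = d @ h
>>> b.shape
(5, 3, 5)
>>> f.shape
(37, 37)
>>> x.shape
()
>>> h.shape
(5, 5)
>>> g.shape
()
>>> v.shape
(37, 37)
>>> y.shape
(37, 37)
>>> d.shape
(5, 3, 5)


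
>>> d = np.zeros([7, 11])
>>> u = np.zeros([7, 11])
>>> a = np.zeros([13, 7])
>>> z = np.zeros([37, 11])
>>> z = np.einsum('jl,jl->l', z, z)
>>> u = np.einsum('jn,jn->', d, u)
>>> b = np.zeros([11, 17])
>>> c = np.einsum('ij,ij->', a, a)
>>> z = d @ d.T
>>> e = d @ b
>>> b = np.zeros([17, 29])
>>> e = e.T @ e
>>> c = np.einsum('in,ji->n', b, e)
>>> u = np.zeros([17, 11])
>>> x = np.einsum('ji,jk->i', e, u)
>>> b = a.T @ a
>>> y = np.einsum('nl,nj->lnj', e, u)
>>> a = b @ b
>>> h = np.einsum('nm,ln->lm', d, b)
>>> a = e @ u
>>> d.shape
(7, 11)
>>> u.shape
(17, 11)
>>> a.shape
(17, 11)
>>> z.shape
(7, 7)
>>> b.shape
(7, 7)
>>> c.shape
(29,)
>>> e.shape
(17, 17)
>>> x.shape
(17,)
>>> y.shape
(17, 17, 11)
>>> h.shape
(7, 11)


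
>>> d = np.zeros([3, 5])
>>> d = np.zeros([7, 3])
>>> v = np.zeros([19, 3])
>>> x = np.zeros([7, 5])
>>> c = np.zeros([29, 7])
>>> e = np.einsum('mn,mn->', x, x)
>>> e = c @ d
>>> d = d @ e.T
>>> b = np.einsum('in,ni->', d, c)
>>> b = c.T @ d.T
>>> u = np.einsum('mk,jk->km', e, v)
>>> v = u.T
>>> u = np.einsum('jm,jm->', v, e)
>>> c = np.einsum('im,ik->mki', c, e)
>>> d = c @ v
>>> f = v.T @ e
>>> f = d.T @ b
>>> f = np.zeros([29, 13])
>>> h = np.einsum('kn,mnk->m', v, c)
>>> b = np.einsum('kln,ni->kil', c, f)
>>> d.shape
(7, 3, 3)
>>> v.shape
(29, 3)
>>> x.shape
(7, 5)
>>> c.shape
(7, 3, 29)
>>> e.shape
(29, 3)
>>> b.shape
(7, 13, 3)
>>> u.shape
()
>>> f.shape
(29, 13)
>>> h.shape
(7,)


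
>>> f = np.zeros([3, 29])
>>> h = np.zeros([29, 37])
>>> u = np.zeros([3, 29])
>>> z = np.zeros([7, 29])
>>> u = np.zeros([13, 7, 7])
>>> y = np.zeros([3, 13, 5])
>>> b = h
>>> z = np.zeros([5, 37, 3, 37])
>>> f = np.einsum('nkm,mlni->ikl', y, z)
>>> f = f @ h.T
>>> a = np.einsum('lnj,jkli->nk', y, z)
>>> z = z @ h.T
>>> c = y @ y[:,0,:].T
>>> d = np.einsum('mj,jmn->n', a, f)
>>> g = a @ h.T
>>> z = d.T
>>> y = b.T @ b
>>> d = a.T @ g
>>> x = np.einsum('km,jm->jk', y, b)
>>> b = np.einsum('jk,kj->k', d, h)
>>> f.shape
(37, 13, 29)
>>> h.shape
(29, 37)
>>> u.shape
(13, 7, 7)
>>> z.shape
(29,)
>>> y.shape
(37, 37)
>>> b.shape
(29,)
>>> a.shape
(13, 37)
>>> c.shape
(3, 13, 3)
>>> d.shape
(37, 29)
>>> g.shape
(13, 29)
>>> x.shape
(29, 37)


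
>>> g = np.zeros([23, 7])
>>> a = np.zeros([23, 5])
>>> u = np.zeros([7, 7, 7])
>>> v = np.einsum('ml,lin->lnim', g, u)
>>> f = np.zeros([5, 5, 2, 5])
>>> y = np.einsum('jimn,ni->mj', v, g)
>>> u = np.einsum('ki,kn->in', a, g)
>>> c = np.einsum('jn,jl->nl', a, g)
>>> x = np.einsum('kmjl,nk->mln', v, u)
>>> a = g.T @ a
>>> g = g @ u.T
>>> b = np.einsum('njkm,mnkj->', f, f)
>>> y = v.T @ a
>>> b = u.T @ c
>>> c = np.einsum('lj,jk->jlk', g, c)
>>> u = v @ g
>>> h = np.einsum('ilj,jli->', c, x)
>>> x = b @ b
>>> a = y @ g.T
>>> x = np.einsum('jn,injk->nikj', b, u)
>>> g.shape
(23, 5)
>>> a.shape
(23, 7, 7, 23)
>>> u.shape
(7, 7, 7, 5)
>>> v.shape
(7, 7, 7, 23)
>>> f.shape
(5, 5, 2, 5)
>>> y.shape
(23, 7, 7, 5)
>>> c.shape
(5, 23, 7)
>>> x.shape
(7, 7, 5, 7)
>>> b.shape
(7, 7)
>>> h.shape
()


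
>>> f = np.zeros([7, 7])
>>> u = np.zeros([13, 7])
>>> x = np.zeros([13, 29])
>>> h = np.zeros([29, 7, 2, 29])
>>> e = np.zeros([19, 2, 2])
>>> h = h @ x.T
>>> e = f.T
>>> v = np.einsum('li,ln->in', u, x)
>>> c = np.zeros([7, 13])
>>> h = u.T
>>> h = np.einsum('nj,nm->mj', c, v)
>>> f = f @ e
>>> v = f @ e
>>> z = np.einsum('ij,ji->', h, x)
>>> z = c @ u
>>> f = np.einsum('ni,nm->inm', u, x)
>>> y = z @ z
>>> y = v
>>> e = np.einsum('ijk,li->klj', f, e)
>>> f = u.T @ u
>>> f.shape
(7, 7)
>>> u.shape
(13, 7)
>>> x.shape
(13, 29)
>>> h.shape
(29, 13)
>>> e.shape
(29, 7, 13)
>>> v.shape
(7, 7)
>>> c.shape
(7, 13)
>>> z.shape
(7, 7)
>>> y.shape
(7, 7)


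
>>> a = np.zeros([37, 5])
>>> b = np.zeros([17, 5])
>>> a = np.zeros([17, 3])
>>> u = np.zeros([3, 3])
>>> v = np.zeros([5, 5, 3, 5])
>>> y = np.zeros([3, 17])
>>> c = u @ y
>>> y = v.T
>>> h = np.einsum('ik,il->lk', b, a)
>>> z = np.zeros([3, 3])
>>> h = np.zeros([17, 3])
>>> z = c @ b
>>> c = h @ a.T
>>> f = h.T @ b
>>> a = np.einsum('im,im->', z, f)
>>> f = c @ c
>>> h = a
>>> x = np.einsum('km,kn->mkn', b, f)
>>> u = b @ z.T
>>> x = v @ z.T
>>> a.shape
()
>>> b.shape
(17, 5)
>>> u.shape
(17, 3)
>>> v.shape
(5, 5, 3, 5)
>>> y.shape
(5, 3, 5, 5)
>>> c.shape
(17, 17)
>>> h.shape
()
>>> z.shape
(3, 5)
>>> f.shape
(17, 17)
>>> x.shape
(5, 5, 3, 3)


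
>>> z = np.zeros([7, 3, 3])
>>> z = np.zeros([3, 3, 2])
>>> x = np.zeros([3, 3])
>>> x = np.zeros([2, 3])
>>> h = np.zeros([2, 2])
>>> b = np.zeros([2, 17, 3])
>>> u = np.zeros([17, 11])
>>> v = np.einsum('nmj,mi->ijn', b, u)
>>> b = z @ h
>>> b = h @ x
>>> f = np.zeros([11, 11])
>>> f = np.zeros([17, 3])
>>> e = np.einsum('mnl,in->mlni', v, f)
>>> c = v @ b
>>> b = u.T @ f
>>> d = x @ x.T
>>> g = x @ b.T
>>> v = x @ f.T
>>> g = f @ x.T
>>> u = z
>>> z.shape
(3, 3, 2)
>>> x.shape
(2, 3)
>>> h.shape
(2, 2)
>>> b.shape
(11, 3)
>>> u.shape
(3, 3, 2)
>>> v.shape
(2, 17)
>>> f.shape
(17, 3)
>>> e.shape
(11, 2, 3, 17)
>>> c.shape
(11, 3, 3)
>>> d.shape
(2, 2)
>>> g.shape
(17, 2)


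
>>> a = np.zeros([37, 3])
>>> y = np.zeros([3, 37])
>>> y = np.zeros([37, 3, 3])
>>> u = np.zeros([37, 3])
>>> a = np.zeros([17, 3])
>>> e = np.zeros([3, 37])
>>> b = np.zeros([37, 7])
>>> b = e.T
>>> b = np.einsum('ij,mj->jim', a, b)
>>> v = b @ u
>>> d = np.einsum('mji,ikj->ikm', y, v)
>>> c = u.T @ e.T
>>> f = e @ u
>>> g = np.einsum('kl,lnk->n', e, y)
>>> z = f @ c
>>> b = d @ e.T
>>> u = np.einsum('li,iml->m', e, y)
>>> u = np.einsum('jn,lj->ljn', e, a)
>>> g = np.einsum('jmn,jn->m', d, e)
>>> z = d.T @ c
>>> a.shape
(17, 3)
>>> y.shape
(37, 3, 3)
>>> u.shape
(17, 3, 37)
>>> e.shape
(3, 37)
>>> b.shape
(3, 17, 3)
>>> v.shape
(3, 17, 3)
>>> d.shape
(3, 17, 37)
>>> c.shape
(3, 3)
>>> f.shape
(3, 3)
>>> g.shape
(17,)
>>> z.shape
(37, 17, 3)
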